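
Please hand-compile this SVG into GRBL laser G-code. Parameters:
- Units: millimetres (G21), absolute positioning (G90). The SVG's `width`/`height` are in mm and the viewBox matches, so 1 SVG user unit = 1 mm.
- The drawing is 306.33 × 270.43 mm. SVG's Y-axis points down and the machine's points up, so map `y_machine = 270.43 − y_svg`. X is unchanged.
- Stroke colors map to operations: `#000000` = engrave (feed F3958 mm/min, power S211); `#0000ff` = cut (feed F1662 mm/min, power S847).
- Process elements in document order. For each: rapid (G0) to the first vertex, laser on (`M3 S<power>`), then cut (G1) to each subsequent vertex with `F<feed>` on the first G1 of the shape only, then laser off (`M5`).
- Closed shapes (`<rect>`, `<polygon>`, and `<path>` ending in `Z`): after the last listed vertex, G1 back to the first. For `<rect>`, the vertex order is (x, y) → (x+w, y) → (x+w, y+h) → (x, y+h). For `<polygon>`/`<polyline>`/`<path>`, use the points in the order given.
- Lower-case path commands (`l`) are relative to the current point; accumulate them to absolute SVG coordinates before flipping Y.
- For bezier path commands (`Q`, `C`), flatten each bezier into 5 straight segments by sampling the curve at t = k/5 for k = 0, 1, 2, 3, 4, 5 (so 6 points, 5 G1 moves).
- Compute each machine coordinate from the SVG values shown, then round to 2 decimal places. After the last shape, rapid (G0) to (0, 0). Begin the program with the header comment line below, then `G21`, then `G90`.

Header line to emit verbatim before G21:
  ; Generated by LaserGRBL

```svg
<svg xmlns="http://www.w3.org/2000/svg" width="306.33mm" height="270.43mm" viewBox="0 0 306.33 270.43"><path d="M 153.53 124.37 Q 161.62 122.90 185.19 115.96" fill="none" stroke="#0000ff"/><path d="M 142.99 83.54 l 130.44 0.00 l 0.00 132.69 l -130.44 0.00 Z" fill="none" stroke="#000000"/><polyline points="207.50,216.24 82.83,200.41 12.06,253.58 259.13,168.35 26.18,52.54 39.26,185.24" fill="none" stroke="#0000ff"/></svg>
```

1 u = 1 mm; y_m = 270.43 − y.

[1] `<path>` quadratic bezier, #0000ff→cut S847 F1662: (153.53,146.06) → (157.39,146.87) → (162.48,148.11) → (168.81,149.79) → (176.38,151.91) → (185.19,154.47)

[2] `<path>` rectangle, #000000→engrave S211 F3958: (142.99,186.89) → (273.43,186.89) → (273.43,54.20) → (142.99,54.20) → (142.99,186.89) (closed)

[3] `<polyline>` open polyline, #0000ff→cut S847 F1662: (207.50,54.19) → (82.83,70.02) → (12.06,16.85) → (259.13,102.08) → (26.18,217.89) → (39.26,85.19)

; Generated by LaserGRBL
G21
G90
G0 X153.53 Y146.06
M3 S847
G1 X157.39 Y146.87 F1662
G1 X162.48 Y148.11
G1 X168.81 Y149.79
G1 X176.38 Y151.91
G1 X185.19 Y154.47
M5
G0 X142.99 Y186.89
M3 S211
G1 X273.43 Y186.89 F3958
G1 X273.43 Y54.20
G1 X142.99 Y54.20
G1 X142.99 Y186.89
M5
G0 X207.50 Y54.19
M3 S847
G1 X82.83 Y70.02 F1662
G1 X12.06 Y16.85
G1 X259.13 Y102.08
G1 X26.18 Y217.89
G1 X39.26 Y85.19
M5
G0 X0.00 Y0.00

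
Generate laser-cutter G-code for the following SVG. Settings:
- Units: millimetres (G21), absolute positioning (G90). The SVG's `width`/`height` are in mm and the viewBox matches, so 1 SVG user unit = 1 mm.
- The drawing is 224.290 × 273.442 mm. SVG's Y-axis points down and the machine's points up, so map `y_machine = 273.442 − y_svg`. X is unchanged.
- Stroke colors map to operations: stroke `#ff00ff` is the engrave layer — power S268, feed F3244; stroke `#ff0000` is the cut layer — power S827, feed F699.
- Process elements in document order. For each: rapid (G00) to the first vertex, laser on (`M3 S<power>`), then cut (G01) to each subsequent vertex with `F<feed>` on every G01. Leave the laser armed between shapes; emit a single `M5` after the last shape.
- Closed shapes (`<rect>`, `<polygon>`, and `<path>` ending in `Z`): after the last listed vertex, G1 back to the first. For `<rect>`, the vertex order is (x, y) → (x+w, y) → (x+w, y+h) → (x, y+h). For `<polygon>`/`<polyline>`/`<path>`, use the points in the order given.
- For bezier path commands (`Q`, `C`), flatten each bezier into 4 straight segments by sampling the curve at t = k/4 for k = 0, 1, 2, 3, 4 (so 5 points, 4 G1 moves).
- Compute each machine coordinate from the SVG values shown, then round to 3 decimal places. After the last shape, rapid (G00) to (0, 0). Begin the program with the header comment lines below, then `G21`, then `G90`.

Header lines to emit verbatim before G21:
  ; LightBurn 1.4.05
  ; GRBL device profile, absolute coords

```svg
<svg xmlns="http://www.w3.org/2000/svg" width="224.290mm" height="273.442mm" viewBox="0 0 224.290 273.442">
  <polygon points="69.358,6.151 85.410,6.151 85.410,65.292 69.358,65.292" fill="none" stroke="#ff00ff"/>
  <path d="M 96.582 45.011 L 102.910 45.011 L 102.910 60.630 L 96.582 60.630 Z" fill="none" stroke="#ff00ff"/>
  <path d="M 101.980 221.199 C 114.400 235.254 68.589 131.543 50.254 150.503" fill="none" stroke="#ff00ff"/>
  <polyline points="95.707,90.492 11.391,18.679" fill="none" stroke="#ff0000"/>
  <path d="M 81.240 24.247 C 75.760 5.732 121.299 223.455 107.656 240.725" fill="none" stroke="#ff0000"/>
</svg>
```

; LightBurn 1.4.05
; GRBL device profile, absolute coords
G21
G90
G00 X69.358 Y267.291
M3 S268
G01 X85.410 Y267.291 F3244
G01 X85.410 Y208.150 F3244
G01 X69.358 Y208.150 F3244
G01 X69.358 Y267.291 F3244
G00 X96.582 Y228.431
M3 S268
G01 X102.910 Y228.431 F3244
G01 X102.910 Y212.812 F3244
G01 X96.582 Y212.812 F3244
G01 X96.582 Y228.431 F3244
G00 X101.980 Y52.243
M3 S268
G01 X101.716 Y60.026 F3244
G01 X87.650 Y89.430 F3244
G01 X67.818 Y117.915 F3244
G01 X50.254 Y122.939 F3244
G00 X95.707 Y182.950
M3 S827
G01 X11.391 Y254.763 F699
G00 X81.240 Y249.195
M3 S827
G01 X84.974 Y225.610 F699
G01 X97.509 Y154.375 F699
G01 X108.514 Y76.431 F699
G01 X107.656 Y32.717 F699
M5
G00 X0.000 Y0.000

Since the viewBox matches the mm dimensions, user units are millimetres directly. The only transform is the Y-flip y_m = 273.442 − y_svg.

Shape 1 is a rectangle drawn with `<polygon>`. Its stroke #ff00ff means engrave at S268, F3244. After flipping Y the toolpath is (69.358,267.291) → (85.410,267.291) → (85.410,208.150) → (69.358,208.150) → (69.358,267.291), returning to the start.

Shape 2 is a rectangle drawn with `<path>`. Its stroke #ff00ff means engrave at S268, F3244. After flipping Y the toolpath is (96.582,228.431) → (102.910,228.431) → (102.910,212.812) → (96.582,212.812) → (96.582,228.431), returning to the start.

Shape 3 is a cubic bezier drawn with `<path>`. Its stroke #ff00ff means engrave at S268, F3244. After flipping Y the toolpath is (101.980,52.243) → (101.716,60.026) → (87.650,89.430) → (67.818,117.915) → (50.254,122.939).

Shape 4 is a line segment drawn with `<polyline>`. Its stroke #ff0000 means cut at S827, F699. After flipping Y the toolpath is (95.707,182.950) → (11.391,254.763).

Shape 5 is a cubic bezier drawn with `<path>`. Its stroke #ff0000 means cut at S827, F699. After flipping Y the toolpath is (81.240,249.195) → (84.974,225.610) → (97.509,154.375) → (108.514,76.431) → (107.656,32.717).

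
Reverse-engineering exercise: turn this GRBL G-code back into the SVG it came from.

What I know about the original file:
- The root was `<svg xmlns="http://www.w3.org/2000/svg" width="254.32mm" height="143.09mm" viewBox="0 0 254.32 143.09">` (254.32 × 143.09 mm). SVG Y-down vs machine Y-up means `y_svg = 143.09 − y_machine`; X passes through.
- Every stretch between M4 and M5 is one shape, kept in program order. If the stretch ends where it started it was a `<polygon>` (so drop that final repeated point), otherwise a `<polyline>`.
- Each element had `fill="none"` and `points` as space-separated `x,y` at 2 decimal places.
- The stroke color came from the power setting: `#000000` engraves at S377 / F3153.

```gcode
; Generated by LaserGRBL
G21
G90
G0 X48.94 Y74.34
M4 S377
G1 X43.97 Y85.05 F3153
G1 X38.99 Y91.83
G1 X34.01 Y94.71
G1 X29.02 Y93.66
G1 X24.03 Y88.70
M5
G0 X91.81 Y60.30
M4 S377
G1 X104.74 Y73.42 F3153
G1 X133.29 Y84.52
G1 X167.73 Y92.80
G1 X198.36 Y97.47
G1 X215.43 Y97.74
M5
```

y_svg = 143.09 − y_m. Every run uses S377, so all elements get stroke `#000000` (engrave).

[1] open run; points: 48.94,68.75 43.97,58.04 38.99,51.26 34.01,48.38 29.02,49.43 24.03,54.39

[2] open run; points: 91.81,82.79 104.74,69.67 133.29,58.57 167.73,50.29 198.36,45.62 215.43,45.35

<svg xmlns="http://www.w3.org/2000/svg" width="254.32mm" height="143.09mm" viewBox="0 0 254.32 143.09">
  <polyline points="48.94,68.75 43.97,58.04 38.99,51.26 34.01,48.38 29.02,49.43 24.03,54.39" fill="none" stroke="#000000"/>
  <polyline points="91.81,82.79 104.74,69.67 133.29,58.57 167.73,50.29 198.36,45.62 215.43,45.35" fill="none" stroke="#000000"/>
</svg>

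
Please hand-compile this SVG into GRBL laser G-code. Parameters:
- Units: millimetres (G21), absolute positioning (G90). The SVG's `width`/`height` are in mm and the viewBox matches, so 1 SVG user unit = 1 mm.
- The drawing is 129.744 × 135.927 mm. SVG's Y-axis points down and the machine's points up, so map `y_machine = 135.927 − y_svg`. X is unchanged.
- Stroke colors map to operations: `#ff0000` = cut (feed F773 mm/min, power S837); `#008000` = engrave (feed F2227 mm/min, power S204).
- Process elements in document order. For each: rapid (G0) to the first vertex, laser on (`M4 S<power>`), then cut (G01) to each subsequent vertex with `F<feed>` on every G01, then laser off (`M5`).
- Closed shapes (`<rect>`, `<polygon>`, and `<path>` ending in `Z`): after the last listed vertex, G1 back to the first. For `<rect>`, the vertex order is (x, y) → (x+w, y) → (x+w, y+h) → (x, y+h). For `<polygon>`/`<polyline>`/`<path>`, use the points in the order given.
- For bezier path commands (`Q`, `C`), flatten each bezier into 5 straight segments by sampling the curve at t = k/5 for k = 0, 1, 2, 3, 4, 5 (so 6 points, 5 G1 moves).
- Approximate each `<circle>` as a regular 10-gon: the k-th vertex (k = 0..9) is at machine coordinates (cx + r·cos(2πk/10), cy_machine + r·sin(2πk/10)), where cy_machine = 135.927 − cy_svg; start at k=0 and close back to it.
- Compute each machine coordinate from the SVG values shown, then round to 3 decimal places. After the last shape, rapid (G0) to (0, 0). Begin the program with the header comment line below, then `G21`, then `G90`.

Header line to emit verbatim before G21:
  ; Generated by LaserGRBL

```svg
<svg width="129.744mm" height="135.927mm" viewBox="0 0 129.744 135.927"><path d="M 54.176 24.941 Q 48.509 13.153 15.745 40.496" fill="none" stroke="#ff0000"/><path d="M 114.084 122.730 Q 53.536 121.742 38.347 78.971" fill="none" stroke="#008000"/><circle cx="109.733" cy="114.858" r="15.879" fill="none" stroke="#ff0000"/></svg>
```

; Generated by LaserGRBL
G21
G90
G0 X54.176 Y110.986
M4 S837
G01 X50.825 Y114.136 F773
G01 X45.307 Y114.155 F773
G01 X37.621 Y111.044 F773
G01 X27.767 Y104.803 F773
G01 X15.745 Y95.431 F773
M5
G0 X114.084 Y13.197
M4 S204
G01 X91.679 Y15.264 F2227
G01 X72.903 Y20.673 F2227
G01 X57.756 Y29.424 F2227
G01 X46.237 Y41.519 F2227
G01 X38.347 Y56.956 F2227
M5
G0 X125.612 Y21.069
M4 S837
G01 X122.579 Y30.402 F773
G01 X114.640 Y36.171 F773
G01 X104.826 Y36.171 F773
G01 X96.887 Y30.402 F773
G01 X93.854 Y21.069 F773
G01 X96.887 Y11.736 F773
G01 X104.826 Y5.967 F773
G01 X114.640 Y5.967 F773
G01 X122.579 Y11.736 F773
G01 X125.612 Y21.069 F773
M5
G0 X0.000 Y0.000

Since the viewBox matches the mm dimensions, user units are millimetres directly. The only transform is the Y-flip y_m = 135.927 − y_svg.

Shape 1 is a quadratic bezier drawn with `<path>`. Its stroke #ff0000 means cut at S837, F773. After flipping Y the toolpath is (54.176,110.986) → (50.825,114.136) → (45.307,114.155) → (37.621,111.044) → (27.767,104.803) → (15.745,95.431).

Shape 2 is a quadratic bezier drawn with `<path>`. Its stroke #008000 means engrave at S204, F2227. After flipping Y the toolpath is (114.084,13.197) → (91.679,15.264) → (72.903,20.673) → (57.756,29.424) → (46.237,41.519) → (38.347,56.956).

Shape 3 is a circle drawn with `<circle>`. Its stroke #ff0000 means cut at S837, F773. After flipping Y the toolpath is (125.612,21.069) → (122.579,30.402) → (114.640,36.171) → (104.826,36.171) → (96.887,30.402) → (93.854,21.069) → (96.887,11.736) → (104.826,5.967) → (114.640,5.967) → (122.579,11.736) → (125.612,21.069), returning to the start.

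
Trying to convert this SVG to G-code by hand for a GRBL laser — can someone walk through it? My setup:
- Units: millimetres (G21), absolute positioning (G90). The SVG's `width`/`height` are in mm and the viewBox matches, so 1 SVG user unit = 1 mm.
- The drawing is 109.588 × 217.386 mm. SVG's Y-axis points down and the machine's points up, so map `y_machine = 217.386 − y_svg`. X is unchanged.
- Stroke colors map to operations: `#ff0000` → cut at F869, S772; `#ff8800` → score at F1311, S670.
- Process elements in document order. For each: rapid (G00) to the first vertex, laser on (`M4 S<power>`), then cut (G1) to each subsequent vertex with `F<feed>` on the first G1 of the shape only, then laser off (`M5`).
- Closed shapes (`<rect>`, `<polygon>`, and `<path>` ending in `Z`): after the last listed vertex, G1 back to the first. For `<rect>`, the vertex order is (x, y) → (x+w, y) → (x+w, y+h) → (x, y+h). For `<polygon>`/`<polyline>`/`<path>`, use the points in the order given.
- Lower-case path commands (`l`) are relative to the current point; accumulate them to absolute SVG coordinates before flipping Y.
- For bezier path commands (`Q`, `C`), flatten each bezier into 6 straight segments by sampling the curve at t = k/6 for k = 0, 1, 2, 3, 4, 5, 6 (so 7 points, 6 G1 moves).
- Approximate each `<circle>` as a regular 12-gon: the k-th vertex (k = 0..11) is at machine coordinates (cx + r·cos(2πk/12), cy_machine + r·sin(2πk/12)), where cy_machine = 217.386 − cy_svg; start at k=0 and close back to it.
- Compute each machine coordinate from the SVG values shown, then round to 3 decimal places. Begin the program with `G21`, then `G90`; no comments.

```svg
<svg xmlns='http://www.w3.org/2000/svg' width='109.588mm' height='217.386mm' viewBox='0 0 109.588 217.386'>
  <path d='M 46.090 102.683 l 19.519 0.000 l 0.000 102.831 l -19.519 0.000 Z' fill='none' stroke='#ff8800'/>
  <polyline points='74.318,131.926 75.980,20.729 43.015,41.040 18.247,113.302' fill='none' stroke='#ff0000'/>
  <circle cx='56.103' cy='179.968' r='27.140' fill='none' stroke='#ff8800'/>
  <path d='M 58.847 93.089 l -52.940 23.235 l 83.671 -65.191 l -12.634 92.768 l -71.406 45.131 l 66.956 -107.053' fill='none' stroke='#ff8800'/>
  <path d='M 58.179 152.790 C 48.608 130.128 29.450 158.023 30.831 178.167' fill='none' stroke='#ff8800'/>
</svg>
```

Since the viewBox matches the mm dimensions, user units are millimetres directly. The only transform is the Y-flip y_m = 217.386 − y_svg.

Shape 1 is a rectangle drawn with `<path>`. Its stroke #ff8800 means score at S670, F1311. After flipping Y the toolpath is (46.090,114.703) → (65.609,114.703) → (65.609,11.872) → (46.090,11.872) → (46.090,114.703), returning to the start.

Shape 2 is a open polyline drawn with `<polyline>`. Its stroke #ff0000 means cut at S772, F869. After flipping Y the toolpath is (74.318,85.460) → (75.980,196.657) → (43.015,176.346) → (18.247,104.084).

Shape 3 is a circle drawn with `<circle>`. Its stroke #ff8800 means score at S670, F1311. After flipping Y the toolpath is (83.243,37.418) → (79.607,50.988) → (69.673,60.922) → (56.103,64.558) → (42.533,60.922) → (32.599,50.988) → (28.963,37.418) → (32.599,23.848) → (42.533,13.914) → (56.103,10.278) → (69.673,13.914) → (79.607,23.848) → (83.243,37.418), returning to the start.

Shape 4 is a open polyline drawn with `<path>`. Its stroke #ff8800 means score at S670, F1311. After flipping Y the toolpath is (58.847,124.297) → (5.907,101.062) → (89.578,166.253) → (76.944,73.485) → (5.538,28.354) → (72.494,135.407).

Shape 5 is a cubic bezier drawn with `<path>`. Its stroke #ff8800 means score at S670, F1311. After flipping Y the toolpath is (58.179,64.596) → (52.734,71.984) → (46.528,72.565) → (40.398,67.960) → (35.181,59.787) → (31.713,49.667) → (30.831,39.219).

G21
G90
G00 X46.090 Y114.703
M4 S670
G1 X65.609 Y114.703 F1311
G1 X65.609 Y11.872
G1 X46.090 Y11.872
G1 X46.090 Y114.703
M5
G00 X74.318 Y85.460
M4 S772
G1 X75.980 Y196.657 F869
G1 X43.015 Y176.346
G1 X18.247 Y104.084
M5
G00 X83.243 Y37.418
M4 S670
G1 X79.607 Y50.988 F1311
G1 X69.673 Y60.922
G1 X56.103 Y64.558
G1 X42.533 Y60.922
G1 X32.599 Y50.988
G1 X28.963 Y37.418
G1 X32.599 Y23.848
G1 X42.533 Y13.914
G1 X56.103 Y10.278
G1 X69.673 Y13.914
G1 X79.607 Y23.848
G1 X83.243 Y37.418
M5
G00 X58.847 Y124.297
M4 S670
G1 X5.907 Y101.062 F1311
G1 X89.578 Y166.253
G1 X76.944 Y73.485
G1 X5.538 Y28.354
G1 X72.494 Y135.407
M5
G00 X58.179 Y64.596
M4 S670
G1 X52.734 Y71.984 F1311
G1 X46.528 Y72.565
G1 X40.398 Y67.960
G1 X35.181 Y59.787
G1 X31.713 Y49.667
G1 X30.831 Y39.219
M5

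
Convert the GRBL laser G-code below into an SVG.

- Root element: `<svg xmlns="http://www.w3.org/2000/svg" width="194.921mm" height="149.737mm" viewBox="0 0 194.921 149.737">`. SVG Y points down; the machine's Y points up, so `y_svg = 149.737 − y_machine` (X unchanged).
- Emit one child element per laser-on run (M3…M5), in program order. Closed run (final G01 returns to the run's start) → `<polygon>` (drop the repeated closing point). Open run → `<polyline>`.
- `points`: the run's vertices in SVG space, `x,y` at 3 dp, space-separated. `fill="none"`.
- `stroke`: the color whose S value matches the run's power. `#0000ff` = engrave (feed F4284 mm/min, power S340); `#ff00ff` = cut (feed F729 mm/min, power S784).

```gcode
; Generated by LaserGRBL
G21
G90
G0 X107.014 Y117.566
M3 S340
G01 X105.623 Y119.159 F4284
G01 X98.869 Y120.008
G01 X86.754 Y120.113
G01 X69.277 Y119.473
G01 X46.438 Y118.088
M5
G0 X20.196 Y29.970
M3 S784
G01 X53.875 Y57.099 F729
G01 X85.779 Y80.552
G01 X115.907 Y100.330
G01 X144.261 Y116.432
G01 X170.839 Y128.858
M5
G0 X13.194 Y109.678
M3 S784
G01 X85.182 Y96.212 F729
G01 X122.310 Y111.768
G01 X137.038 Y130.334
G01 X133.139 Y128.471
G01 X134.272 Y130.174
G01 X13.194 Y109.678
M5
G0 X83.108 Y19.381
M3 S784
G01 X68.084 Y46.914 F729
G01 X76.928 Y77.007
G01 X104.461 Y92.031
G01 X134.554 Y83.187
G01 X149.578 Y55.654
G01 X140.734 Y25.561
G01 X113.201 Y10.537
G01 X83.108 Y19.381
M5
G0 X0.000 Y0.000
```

<svg xmlns="http://www.w3.org/2000/svg" width="194.921mm" height="149.737mm" viewBox="0 0 194.921 149.737">
  <polyline points="107.014,32.171 105.623,30.578 98.869,29.729 86.754,29.624 69.277,30.264 46.438,31.649" fill="none" stroke="#0000ff"/>
  <polyline points="20.196,119.767 53.875,92.638 85.779,69.185 115.907,49.407 144.261,33.305 170.839,20.879" fill="none" stroke="#ff00ff"/>
  <polygon points="13.194,40.059 85.182,53.525 122.310,37.969 137.038,19.403 133.139,21.266 134.272,19.563" fill="none" stroke="#ff00ff"/>
  <polygon points="83.108,130.356 68.084,102.823 76.928,72.730 104.461,57.706 134.554,66.550 149.578,94.083 140.734,124.176 113.201,139.200" fill="none" stroke="#ff00ff"/>
</svg>

y_svg = 149.737 − y_m.

[1] S340→`#0000ff` (engrave); open run; points: 107.014,32.171 105.623,30.578 98.869,29.729 86.754,29.624 69.277,30.264 46.438,31.649

[2] S784→`#ff00ff` (cut); open run; points: 20.196,119.767 53.875,92.638 85.779,69.185 115.907,49.407 144.261,33.305 170.839,20.879

[3] S784→`#ff00ff` (cut); closed run; points: 13.194,40.059 85.182,53.525 122.310,37.969 137.038,19.403 133.139,21.266 134.272,19.563

[4] S784→`#ff00ff` (cut); closed run; points: 83.108,130.356 68.084,102.823 76.928,72.730 104.461,57.706 134.554,66.550 149.578,94.083 140.734,124.176 113.201,139.200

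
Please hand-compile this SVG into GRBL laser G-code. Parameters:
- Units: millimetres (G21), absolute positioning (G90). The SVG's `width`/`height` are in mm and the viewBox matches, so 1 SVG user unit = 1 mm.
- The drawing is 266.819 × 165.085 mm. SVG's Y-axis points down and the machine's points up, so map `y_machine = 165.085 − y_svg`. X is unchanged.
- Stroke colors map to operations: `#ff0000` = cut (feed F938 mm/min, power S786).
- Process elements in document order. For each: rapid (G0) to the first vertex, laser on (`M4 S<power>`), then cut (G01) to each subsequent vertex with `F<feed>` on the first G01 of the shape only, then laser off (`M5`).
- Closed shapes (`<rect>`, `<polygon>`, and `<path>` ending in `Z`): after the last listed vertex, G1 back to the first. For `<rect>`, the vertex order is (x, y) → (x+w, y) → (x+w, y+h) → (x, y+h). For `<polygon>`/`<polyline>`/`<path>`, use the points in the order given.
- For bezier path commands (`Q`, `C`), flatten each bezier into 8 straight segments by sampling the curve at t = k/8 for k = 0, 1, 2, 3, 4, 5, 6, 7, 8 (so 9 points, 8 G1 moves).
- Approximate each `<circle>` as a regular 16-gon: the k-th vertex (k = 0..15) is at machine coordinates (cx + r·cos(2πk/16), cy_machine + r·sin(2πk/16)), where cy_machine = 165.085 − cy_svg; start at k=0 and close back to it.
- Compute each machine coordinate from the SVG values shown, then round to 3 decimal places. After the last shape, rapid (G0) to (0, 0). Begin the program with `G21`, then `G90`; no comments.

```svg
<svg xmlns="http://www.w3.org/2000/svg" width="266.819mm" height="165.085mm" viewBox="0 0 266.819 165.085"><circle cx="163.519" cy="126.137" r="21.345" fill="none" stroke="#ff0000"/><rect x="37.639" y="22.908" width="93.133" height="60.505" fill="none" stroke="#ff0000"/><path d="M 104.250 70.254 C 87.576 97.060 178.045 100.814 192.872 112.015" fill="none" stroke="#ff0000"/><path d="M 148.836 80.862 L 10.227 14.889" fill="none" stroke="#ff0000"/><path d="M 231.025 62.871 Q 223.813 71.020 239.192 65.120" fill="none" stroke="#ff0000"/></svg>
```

viewBox `0 0 266.819 165.085` with mm width/height → 1 unit = 1 mm. Flip: y_m = 165.085 − y_svg.

**Shape 1** — `<circle>` circle, stroke `#ff0000` → cut (S786, F938). Machine vertices: (184.864,38.948) → (183.239,47.116) → (178.612,54.041) → (171.687,58.668) → (163.519,60.293) → (155.351,58.668) → (148.426,54.041) → (143.799,47.116) → (142.174,38.948) → (143.799,30.780) → (148.426,23.855) → (155.351,19.228) → (163.519,17.603) → (171.687,19.228) → (178.612,23.855) → (183.239,30.780) → (184.864,38.948). Closed: final G1 returns to the first vertex.

**Shape 2** — `<rect>` rectangle, stroke `#ff0000` → cut (S786, F938). Machine vertices: (37.639,142.177) → (130.772,142.177) → (130.772,81.672) → (37.639,81.672) → (37.639,142.177). Closed: final G1 returns to the first vertex.

**Shape 3** — `<path>` cubic bezier, stroke `#ff0000` → cut (S786, F938). Control points (SVG): P0=(104.250,70.254), P1=(87.576,97.060), P2=(178.045,100.814), P3=(192.872,112.015); sampled at t=k/8. Machine vertices: (104.250,94.831) → (102.663,85.800) → (108.978,78.572) → (121.054,72.791) → (136.748,68.099) → (153.919,64.138) → (170.425,60.551) → (184.123,56.981) → (192.872,53.070). Open path.

**Shape 4** — `<path>` line segment, stroke `#ff0000` → cut (S786, F938). Machine vertices: (148.836,84.223) → (10.227,150.196). Open path.

**Shape 5** — `<path>` quadratic bezier, stroke `#ff0000` → cut (S786, F938). Control points (SVG): P0=(231.025,62.871), P1=(223.813,71.020), P2=(239.192,65.120); sampled at t=k/8. Machine vertices: (231.025,102.214) → (229.575,100.396) → (228.831,99.018) → (228.793,98.078) → (229.461,97.577) → (230.835,97.516) → (232.914,97.893) → (235.700,98.710) → (239.192,99.965). Open path.

G21
G90
G0 X184.864 Y38.948
M4 S786
G01 X183.239 Y47.116 F938
G01 X178.612 Y54.041
G01 X171.687 Y58.668
G01 X163.519 Y60.293
G01 X155.351 Y58.668
G01 X148.426 Y54.041
G01 X143.799 Y47.116
G01 X142.174 Y38.948
G01 X143.799 Y30.780
G01 X148.426 Y23.855
G01 X155.351 Y19.228
G01 X163.519 Y17.603
G01 X171.687 Y19.228
G01 X178.612 Y23.855
G01 X183.239 Y30.780
G01 X184.864 Y38.948
M5
G0 X37.639 Y142.177
M4 S786
G01 X130.772 Y142.177 F938
G01 X130.772 Y81.672
G01 X37.639 Y81.672
G01 X37.639 Y142.177
M5
G0 X104.250 Y94.831
M4 S786
G01 X102.663 Y85.800 F938
G01 X108.978 Y78.572
G01 X121.054 Y72.791
G01 X136.748 Y68.099
G01 X153.919 Y64.138
G01 X170.425 Y60.551
G01 X184.123 Y56.981
G01 X192.872 Y53.070
M5
G0 X148.836 Y84.223
M4 S786
G01 X10.227 Y150.196 F938
M5
G0 X231.025 Y102.214
M4 S786
G01 X229.575 Y100.396 F938
G01 X228.831 Y99.018
G01 X228.793 Y98.078
G01 X229.461 Y97.577
G01 X230.835 Y97.516
G01 X232.914 Y97.893
G01 X235.700 Y98.710
G01 X239.192 Y99.965
M5
G0 X0.000 Y0.000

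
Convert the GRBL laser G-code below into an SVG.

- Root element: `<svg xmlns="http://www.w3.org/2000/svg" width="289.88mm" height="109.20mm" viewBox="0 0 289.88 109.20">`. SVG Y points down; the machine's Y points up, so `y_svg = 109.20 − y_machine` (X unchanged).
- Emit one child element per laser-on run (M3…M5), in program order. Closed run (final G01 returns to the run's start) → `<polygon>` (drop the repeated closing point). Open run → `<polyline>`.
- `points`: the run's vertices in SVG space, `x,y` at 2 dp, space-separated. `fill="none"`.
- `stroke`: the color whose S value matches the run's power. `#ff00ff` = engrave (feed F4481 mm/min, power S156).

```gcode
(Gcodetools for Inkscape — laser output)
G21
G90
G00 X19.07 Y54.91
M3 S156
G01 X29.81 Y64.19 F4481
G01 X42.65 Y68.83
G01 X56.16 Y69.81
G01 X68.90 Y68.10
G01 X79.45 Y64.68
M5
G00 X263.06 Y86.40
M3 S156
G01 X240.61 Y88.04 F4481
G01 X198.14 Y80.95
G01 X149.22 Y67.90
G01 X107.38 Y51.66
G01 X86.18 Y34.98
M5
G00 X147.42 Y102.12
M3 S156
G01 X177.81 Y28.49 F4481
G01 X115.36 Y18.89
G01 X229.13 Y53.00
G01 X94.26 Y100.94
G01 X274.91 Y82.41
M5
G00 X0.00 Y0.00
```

<svg xmlns="http://www.w3.org/2000/svg" width="289.88mm" height="109.20mm" viewBox="0 0 289.88 109.20">
  <polyline points="19.07,54.29 29.81,45.01 42.65,40.37 56.16,39.39 68.90,41.10 79.45,44.52" fill="none" stroke="#ff00ff"/>
  <polyline points="263.06,22.80 240.61,21.16 198.14,28.25 149.22,41.30 107.38,57.54 86.18,74.22" fill="none" stroke="#ff00ff"/>
  <polyline points="147.42,7.08 177.81,80.71 115.36,90.31 229.13,56.20 94.26,8.26 274.91,26.79" fill="none" stroke="#ff00ff"/>
</svg>

y_svg = 109.20 − y_m. Every run uses S156, so all elements get stroke `#ff00ff` (engrave).

[1] open run; points: 19.07,54.29 29.81,45.01 42.65,40.37 56.16,39.39 68.90,41.10 79.45,44.52

[2] open run; points: 263.06,22.80 240.61,21.16 198.14,28.25 149.22,41.30 107.38,57.54 86.18,74.22

[3] open run; points: 147.42,7.08 177.81,80.71 115.36,90.31 229.13,56.20 94.26,8.26 274.91,26.79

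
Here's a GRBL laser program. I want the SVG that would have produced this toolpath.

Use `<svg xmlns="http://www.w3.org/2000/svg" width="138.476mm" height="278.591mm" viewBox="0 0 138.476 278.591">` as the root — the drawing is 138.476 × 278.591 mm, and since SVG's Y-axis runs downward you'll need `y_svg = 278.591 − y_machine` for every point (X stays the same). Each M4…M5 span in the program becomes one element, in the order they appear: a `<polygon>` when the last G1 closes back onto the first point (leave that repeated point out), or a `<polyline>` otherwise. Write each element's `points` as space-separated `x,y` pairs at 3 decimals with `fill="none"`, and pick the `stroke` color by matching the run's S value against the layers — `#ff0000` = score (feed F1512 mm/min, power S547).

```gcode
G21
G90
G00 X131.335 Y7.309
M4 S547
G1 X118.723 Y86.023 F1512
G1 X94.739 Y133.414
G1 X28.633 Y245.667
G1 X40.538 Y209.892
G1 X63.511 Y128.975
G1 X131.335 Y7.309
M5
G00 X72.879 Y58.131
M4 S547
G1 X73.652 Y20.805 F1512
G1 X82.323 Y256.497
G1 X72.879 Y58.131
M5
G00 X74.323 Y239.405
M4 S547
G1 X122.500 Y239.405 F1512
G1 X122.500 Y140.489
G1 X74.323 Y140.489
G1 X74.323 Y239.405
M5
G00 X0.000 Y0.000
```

y_svg = 278.591 − y_m. Every run uses S547, so all elements get stroke `#ff0000` (score).

[1] closed run; points: 131.335,271.282 118.723,192.568 94.739,145.177 28.633,32.924 40.538,68.699 63.511,149.616

[2] closed run; points: 72.879,220.460 73.652,257.786 82.323,22.094

[3] closed run; points: 74.323,39.186 122.500,39.186 122.500,138.102 74.323,138.102

<svg xmlns="http://www.w3.org/2000/svg" width="138.476mm" height="278.591mm" viewBox="0 0 138.476 278.591">
  <polygon points="131.335,271.282 118.723,192.568 94.739,145.177 28.633,32.924 40.538,68.699 63.511,149.616" fill="none" stroke="#ff0000"/>
  <polygon points="72.879,220.460 73.652,257.786 82.323,22.094" fill="none" stroke="#ff0000"/>
  <polygon points="74.323,39.186 122.500,39.186 122.500,138.102 74.323,138.102" fill="none" stroke="#ff0000"/>
</svg>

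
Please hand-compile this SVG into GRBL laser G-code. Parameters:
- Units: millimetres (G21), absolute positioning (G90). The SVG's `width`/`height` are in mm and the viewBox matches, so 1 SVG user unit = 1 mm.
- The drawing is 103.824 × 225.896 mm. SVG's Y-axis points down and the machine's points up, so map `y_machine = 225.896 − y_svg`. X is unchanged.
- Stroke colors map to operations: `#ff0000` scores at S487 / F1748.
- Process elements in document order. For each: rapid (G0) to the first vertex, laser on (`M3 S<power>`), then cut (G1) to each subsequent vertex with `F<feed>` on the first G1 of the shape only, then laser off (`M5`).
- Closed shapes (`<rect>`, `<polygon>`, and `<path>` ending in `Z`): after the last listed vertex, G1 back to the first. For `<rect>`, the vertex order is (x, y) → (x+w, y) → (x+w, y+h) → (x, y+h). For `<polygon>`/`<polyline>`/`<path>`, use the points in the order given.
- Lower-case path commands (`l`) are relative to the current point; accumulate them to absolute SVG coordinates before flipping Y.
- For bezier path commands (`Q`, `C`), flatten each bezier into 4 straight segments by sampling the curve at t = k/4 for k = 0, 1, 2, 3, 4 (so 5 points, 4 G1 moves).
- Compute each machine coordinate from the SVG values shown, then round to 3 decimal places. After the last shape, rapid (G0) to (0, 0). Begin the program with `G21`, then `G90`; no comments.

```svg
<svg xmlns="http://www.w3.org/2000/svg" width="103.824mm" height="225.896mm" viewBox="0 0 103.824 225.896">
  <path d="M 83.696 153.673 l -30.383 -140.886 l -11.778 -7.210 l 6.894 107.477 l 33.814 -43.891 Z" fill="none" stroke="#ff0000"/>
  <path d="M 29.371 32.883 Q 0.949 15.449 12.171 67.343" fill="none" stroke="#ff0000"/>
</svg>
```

viewBox `0 0 103.824 225.896` with mm width/height → 1 unit = 1 mm. Flip: y_m = 225.896 − y_svg.

**Shape 1** — `<path>` closed polygon, stroke `#ff0000` → score (S487, F1748). Machine vertices: (83.696,72.223) → (53.313,213.109) → (41.535,220.319) → (48.429,112.842) → (82.243,156.733) → (83.696,72.223). Closed: final G1 returns to the first vertex.

**Shape 2** — `<path>` quadratic bezier, stroke `#ff0000` → score (S487, F1748). Control points (SVG): P0=(29.371,32.883), P1=(0.949,15.449), P2=(12.171,67.343); sampled at t=k/4. Machine vertices: (29.371,193.013) → (17.638,197.397) → (10.860,193.115) → (9.038,180.167) → (12.171,158.553). Open path.

G21
G90
G0 X83.696 Y72.223
M3 S487
G1 X53.313 Y213.109 F1748
G1 X41.535 Y220.319
G1 X48.429 Y112.842
G1 X82.243 Y156.733
G1 X83.696 Y72.223
M5
G0 X29.371 Y193.013
M3 S487
G1 X17.638 Y197.397 F1748
G1 X10.860 Y193.115
G1 X9.038 Y180.167
G1 X12.171 Y158.553
M5
G0 X0.000 Y0.000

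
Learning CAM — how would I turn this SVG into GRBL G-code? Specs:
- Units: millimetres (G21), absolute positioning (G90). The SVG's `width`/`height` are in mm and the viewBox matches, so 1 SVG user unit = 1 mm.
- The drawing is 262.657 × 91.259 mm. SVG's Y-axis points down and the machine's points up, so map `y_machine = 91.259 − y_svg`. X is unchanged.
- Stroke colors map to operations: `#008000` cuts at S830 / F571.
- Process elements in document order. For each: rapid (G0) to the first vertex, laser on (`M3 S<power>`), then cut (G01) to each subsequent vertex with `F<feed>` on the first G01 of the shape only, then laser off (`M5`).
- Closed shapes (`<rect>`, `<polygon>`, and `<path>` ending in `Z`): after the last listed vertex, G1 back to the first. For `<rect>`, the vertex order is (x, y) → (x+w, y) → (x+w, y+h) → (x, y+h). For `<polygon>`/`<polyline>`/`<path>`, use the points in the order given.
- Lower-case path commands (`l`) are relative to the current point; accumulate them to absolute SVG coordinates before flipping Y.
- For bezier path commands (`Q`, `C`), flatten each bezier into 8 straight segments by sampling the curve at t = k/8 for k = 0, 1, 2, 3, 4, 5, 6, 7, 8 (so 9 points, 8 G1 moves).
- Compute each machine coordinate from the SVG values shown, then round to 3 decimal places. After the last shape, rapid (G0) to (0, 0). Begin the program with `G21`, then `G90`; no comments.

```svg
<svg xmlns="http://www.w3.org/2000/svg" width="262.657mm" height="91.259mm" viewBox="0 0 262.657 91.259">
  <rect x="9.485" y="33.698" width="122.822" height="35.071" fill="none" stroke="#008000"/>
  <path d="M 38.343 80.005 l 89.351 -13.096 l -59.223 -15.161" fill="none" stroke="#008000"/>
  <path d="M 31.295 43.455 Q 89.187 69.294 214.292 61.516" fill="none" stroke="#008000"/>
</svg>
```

Since the viewBox matches the mm dimensions, user units are millimetres directly. The only transform is the Y-flip y_m = 91.259 − y_svg.

Shape 1 is a rectangle drawn with `<rect>`. Its stroke #008000 means cut at S830, F571. After flipping Y the toolpath is (9.485,57.561) → (132.307,57.561) → (132.307,22.490) → (9.485,22.490) → (9.485,57.561), returning to the start.

Shape 2 is a open polyline drawn with `<path>`. Its stroke #008000 means cut at S830, F571. After flipping Y the toolpath is (38.343,11.254) → (127.694,24.350) → (68.471,39.511).

Shape 3 is a quadratic bezier drawn with `<path>`. Its stroke #008000 means cut at S830, F571. After flipping Y the toolpath is (31.295,47.804) → (46.818,41.870) → (64.442,36.986) → (84.166,33.152) → (105.990,30.369) → (129.915,28.637) → (155.940,27.955) → (184.066,28.324) → (214.292,29.743).

G21
G90
G0 X9.485 Y57.561
M3 S830
G01 X132.307 Y57.561 F571
G01 X132.307 Y22.490
G01 X9.485 Y22.490
G01 X9.485 Y57.561
M5
G0 X38.343 Y11.254
M3 S830
G01 X127.694 Y24.350 F571
G01 X68.471 Y39.511
M5
G0 X31.295 Y47.804
M3 S830
G01 X46.818 Y41.870 F571
G01 X64.442 Y36.986
G01 X84.166 Y33.152
G01 X105.990 Y30.369
G01 X129.915 Y28.637
G01 X155.940 Y27.955
G01 X184.066 Y28.324
G01 X214.292 Y29.743
M5
G0 X0.000 Y0.000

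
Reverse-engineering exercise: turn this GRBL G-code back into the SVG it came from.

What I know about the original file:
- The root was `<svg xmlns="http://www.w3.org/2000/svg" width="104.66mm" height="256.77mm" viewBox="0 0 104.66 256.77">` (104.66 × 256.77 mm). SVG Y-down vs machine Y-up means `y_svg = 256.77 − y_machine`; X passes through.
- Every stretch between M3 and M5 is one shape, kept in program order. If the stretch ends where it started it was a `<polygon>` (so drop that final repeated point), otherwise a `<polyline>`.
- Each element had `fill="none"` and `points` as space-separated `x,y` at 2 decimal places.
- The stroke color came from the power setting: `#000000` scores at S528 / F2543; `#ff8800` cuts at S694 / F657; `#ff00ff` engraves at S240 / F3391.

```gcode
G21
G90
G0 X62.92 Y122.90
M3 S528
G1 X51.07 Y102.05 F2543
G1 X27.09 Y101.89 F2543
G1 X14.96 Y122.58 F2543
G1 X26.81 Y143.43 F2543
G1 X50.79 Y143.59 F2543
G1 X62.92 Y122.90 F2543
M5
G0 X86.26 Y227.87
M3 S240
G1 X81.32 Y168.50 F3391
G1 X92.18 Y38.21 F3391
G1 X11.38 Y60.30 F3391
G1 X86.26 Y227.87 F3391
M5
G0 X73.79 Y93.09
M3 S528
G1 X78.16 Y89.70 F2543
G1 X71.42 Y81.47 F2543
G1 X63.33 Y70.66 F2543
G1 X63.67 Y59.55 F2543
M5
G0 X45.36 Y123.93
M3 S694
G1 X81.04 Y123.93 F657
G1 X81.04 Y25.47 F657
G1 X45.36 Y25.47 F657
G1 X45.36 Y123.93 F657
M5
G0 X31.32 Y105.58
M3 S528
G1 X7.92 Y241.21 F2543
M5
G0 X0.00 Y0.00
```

Each laser-on run becomes one SVG element. Flip Y back into SVG space with y_svg = 256.77 − y_machine.

Run 1: power S528 maps to stroke `#000000` (score). The run returns to its start, so emit a `<polygon>` with points (Y-flipped): 62.92,133.87 51.07,154.72 27.09,154.88 14.96,134.19 26.81,113.34 50.79,113.18.

Run 2: the run's S240 means `#ff00ff` (engrave). The run returns to its start, so emit a `<polygon>` with points (Y-flipped): 86.26,28.90 81.32,88.27 92.18,218.56 11.38,196.47.

Run 3: the run's S528 means `#000000` (score). The run is open, so emit a `<polyline>` with points (Y-flipped): 73.79,163.68 78.16,167.07 71.42,175.30 63.33,186.11 63.67,197.22.

Run 4: the run's S694 means `#ff8800` (cut). The run returns to its start, so emit a `<polygon>` with points (Y-flipped): 45.36,132.84 81.04,132.84 81.04,231.30 45.36,231.30.

Run 5: S528 ⇒ score layer `#000000`. The run is open, so emit a `<polyline>` with points (Y-flipped): 31.32,151.19 7.92,15.56.

<svg xmlns="http://www.w3.org/2000/svg" width="104.66mm" height="256.77mm" viewBox="0 0 104.66 256.77">
  <polygon points="62.92,133.87 51.07,154.72 27.09,154.88 14.96,134.19 26.81,113.34 50.79,113.18" fill="none" stroke="#000000"/>
  <polygon points="86.26,28.90 81.32,88.27 92.18,218.56 11.38,196.47" fill="none" stroke="#ff00ff"/>
  <polyline points="73.79,163.68 78.16,167.07 71.42,175.30 63.33,186.11 63.67,197.22" fill="none" stroke="#000000"/>
  <polygon points="45.36,132.84 81.04,132.84 81.04,231.30 45.36,231.30" fill="none" stroke="#ff8800"/>
  <polyline points="31.32,151.19 7.92,15.56" fill="none" stroke="#000000"/>
</svg>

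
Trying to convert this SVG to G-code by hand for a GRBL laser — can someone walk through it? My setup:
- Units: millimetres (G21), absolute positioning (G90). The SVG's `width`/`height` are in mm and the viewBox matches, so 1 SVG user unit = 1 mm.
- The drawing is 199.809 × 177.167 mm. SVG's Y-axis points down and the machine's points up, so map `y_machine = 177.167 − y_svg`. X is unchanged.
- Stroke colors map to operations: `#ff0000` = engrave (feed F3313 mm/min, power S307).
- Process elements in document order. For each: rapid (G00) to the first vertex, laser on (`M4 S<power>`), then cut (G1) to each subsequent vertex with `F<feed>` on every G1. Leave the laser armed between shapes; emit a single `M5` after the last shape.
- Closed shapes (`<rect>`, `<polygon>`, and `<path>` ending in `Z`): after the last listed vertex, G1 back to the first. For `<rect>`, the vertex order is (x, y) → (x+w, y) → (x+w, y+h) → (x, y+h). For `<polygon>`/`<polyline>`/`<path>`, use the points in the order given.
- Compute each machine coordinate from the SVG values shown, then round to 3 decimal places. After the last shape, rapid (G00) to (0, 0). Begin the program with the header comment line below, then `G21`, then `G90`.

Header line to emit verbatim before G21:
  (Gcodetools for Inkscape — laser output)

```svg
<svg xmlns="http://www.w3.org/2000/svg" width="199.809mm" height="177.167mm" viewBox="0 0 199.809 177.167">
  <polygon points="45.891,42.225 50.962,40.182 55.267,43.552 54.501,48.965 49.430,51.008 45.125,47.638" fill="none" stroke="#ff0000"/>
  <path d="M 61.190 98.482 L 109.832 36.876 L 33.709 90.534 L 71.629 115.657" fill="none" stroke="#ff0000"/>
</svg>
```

viewBox `0 0 199.809 177.167` with mm width/height → 1 unit = 1 mm. Flip: y_m = 177.167 − y_svg.

**Shape 1** — `<polygon>` regular polygon, stroke `#ff0000` → engrave (S307, F3313). Machine vertices: (45.891,134.942) → (50.962,136.985) → (55.267,133.615) → (54.501,128.202) → (49.430,126.159) → (45.125,129.529) → (45.891,134.942). Closed: final G1 returns to the first vertex.

**Shape 2** — `<path>` open polyline, stroke `#ff0000` → engrave (S307, F3313). Machine vertices: (61.190,78.685) → (109.832,140.291) → (33.709,86.633) → (71.629,61.510). Open path.

(Gcodetools for Inkscape — laser output)
G21
G90
G00 X45.891 Y134.942
M4 S307
G1 X50.962 Y136.985 F3313
G1 X55.267 Y133.615 F3313
G1 X54.501 Y128.202 F3313
G1 X49.430 Y126.159 F3313
G1 X45.125 Y129.529 F3313
G1 X45.891 Y134.942 F3313
G00 X61.190 Y78.685
M4 S307
G1 X109.832 Y140.291 F3313
G1 X33.709 Y86.633 F3313
G1 X71.629 Y61.510 F3313
M5
G00 X0.000 Y0.000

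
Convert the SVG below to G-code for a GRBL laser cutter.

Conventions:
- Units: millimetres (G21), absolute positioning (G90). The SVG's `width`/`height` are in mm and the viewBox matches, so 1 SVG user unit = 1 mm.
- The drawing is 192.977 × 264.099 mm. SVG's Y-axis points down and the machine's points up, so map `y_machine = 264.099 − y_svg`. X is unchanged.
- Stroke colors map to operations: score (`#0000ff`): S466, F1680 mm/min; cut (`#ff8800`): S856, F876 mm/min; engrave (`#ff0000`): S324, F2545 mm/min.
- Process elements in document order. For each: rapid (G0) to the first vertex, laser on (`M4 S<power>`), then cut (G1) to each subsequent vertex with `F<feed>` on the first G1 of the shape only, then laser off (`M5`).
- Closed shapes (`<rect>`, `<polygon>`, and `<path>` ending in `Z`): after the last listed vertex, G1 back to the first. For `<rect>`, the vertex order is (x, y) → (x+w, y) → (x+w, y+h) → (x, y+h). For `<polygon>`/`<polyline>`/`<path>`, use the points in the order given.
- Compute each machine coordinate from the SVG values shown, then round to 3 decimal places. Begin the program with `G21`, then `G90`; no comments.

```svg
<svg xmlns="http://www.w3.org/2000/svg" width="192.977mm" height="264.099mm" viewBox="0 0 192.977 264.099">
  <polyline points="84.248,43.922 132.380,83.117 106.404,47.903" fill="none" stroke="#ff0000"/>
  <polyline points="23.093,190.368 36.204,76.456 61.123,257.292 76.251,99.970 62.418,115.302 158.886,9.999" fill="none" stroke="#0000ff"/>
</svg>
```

viewBox `0 0 192.977 264.099` with mm width/height → 1 unit = 1 mm. Flip: y_m = 264.099 − y_svg.

**Shape 1** — `<polyline>` open polyline, stroke `#ff0000` → engrave (S324, F2545). Machine vertices: (84.248,220.177) → (132.380,180.982) → (106.404,216.196). Open path.

**Shape 2** — `<polyline>` open polyline, stroke `#0000ff` → score (S466, F1680). Machine vertices: (23.093,73.731) → (36.204,187.643) → (61.123,6.807) → (76.251,164.129) → (62.418,148.797) → (158.886,254.100). Open path.

G21
G90
G0 X84.248 Y220.177
M4 S324
G1 X132.380 Y180.982 F2545
G1 X106.404 Y216.196
M5
G0 X23.093 Y73.731
M4 S466
G1 X36.204 Y187.643 F1680
G1 X61.123 Y6.807
G1 X76.251 Y164.129
G1 X62.418 Y148.797
G1 X158.886 Y254.100
M5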